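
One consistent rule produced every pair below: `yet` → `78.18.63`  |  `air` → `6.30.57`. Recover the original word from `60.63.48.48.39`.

y(#25)→78 and e(#5)→18: differences scale by 3, so n = 3·pos + 3. Each letter becomes 3×(its alphabet position, a=1..z=26) + 3.
Decoding 60.63.48.48.39: 60→(60−3)÷3=19=s, 63→(63−3)÷3=20=t, 48→(48−3)÷3=15=o, 48→(48−3)÷3=15=o, 39→(39−3)÷3=12=l.

stool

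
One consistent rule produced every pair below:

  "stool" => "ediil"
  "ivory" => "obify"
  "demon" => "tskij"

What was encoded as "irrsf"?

offer

s(18)→e(4) and t(19)→d(3) fit y≡25x+22 (mod 26); the inverse of 25 mod 26 is 25. Each letter's alphabet position (a=0..z=25) is mapped through 25·x+22 mod 26 — an affine cipher.
Reversing it on irrsf: i(8)→25·(8−22)≡14=o; r(17)→25·(17−22)≡5=f; r(17)→25·(17−22)≡5=f; s(18)→25·(18−22)≡4=e; f(5)→25·(5−22)≡17=r (all mod 26).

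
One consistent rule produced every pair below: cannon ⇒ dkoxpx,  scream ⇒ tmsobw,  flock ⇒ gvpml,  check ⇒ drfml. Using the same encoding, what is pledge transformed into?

qvfnho

Shifts by position in cannon: pos 0: c→d (+1), pos 1: a→k (+10), pos 2: n→o (+1), pos 3: n→x (+10) — repeating every 2. The shifts repeat in a cycle of length 2: positions 0,1,… shift by +1, +10, then the pattern repeats.
For pledge: p+1=q, l+10=v, e+1=f, d+10=n, g+1=h, e+10=o.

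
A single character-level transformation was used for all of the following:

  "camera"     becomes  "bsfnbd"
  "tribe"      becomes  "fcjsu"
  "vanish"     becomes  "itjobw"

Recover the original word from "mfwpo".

The output letters match the input read backwards, each shifted +1: camera reversed is aremac. Two steps: reverse the string, then apply a Caesar shift of +1.
Undoing it on mfwpo: shift back: m−1=l, f−1=e, w−1=v, p−1=o, o−1=n → levon; then reverse → novel.

novel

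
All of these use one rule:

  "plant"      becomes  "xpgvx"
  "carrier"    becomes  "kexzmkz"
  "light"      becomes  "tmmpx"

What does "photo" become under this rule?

xlubs

The shifts repeat in a cycle of length 3: positions 0,1,… shift by +8, +4, +6, then the pattern repeats.
Applying it to photo: p+8=x, h+4=l, o+6=u, t+8=b, o+4=s.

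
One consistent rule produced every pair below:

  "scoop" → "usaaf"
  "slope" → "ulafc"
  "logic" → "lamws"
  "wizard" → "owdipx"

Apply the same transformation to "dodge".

s(18)→u(20) and c(2)→s(18) fit y≡5x+8 (mod 26); the inverse of 5 mod 26 is 21. This is an affine cipher: with a=0,…,z=25, each position x becomes (5x+8) mod 26.
Applying it to dodge: d(3)→5·3+8≡23=x; o(14)→5·14+8≡0=a; d(3)→5·3+8≡23=x; g(6)→5·6+8≡12=m; e(4)→5·4+8≡2=c (all mod 26).

xaxmc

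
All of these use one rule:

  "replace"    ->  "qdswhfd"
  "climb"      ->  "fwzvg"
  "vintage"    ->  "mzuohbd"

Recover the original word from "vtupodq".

r(17)→q(16) and e(4)→d(3) fit y≡25x+7 (mod 26); the inverse of 25 mod 26 is 25. Each letter's alphabet position (a=0..z=25) is mapped through 25·x+7 mod 26 — an affine cipher.
Decoding vtupodq: v(21)→25·(21−7)≡12=m; t(19)→25·(19−7)≡14=o; u(20)→25·(20−7)≡13=n; p(15)→25·(15−7)≡18=s; o(14)→25·(14−7)≡19=t; d(3)→25·(3−7)≡4=e; q(16)→25·(16−7)≡17=r (all mod 26).

monster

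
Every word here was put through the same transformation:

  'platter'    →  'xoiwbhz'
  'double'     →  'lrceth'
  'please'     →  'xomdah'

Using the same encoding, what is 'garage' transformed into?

odzdoh

Shifts by position in platter: pos 0: p→x (+8), pos 1: l→o (+3), pos 2: a→i (+8), pos 3: t→w (+3) — repeating every 2. The shifts repeat in a cycle of length 2: positions 0,1,… shift by +8, +3, then the pattern repeats.
Applying it to garage: g+8=o, a+3=d, r+8=z, a+3=d, g+8=o, e+3=h.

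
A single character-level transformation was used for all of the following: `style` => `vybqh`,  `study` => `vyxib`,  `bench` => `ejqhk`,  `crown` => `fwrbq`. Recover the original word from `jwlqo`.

Shifts by position in style: pos 0: s→v (+3), pos 1: t→y (+5), pos 2: y→b (+3), pos 3: l→q (+5) — repeating every 2. A repeating key of period 2 is used — shifts +3, +5 over and over.
Reversing it on jwlqo: j−3=g, w−5=r, l−3=i, q−5=l, o−3=l.

grill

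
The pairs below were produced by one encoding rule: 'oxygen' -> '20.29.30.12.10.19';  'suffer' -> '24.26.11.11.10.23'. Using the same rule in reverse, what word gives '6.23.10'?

are

Each letter is replaced by its alphabet position (a=1..z=26) + 5.
Decoding 6.23.10: 6→(6−5)÷1=1=a, 23→(23−5)÷1=18=r, 10→(10−5)÷1=5=e.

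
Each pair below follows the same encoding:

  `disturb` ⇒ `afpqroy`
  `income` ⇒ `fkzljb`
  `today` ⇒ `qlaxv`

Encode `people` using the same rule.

mblmib

This is a Caesar cipher with shift 23.
For people: p+23=m, e+23=b, o+23=l, p+23=m, l+23=i, e+23=b.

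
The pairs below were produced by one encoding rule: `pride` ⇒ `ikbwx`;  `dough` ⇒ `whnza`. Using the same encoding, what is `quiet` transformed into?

Compare letters: p→i is +19, r→k is +19, i→b is +19 — a constant shift. Every letter moves 19 places later in the alphabet, wrapping around z→a.
Applying it to quiet: q+19=j, u+19=n, i+19=b, e+19=x, t+19=m.

jnbxm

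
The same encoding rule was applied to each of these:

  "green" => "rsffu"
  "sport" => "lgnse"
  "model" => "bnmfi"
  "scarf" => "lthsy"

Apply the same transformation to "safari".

lhyhsd

g(6)→r(17) and r(17)→s(18) fit y≡19x+7 (mod 26); the inverse of 19 mod 26 is 11. Each letter's alphabet position (a=0..z=25) is mapped through 19·x+7 mod 26 — an affine cipher.
Applying it to safari: s(18)→19·18+7≡11=l; a(0)→19·0+7≡7=h; f(5)→19·5+7≡24=y; a(0)→19·0+7≡7=h; r(17)→19·17+7≡18=s; i(8)→19·8+7≡3=d (all mod 26).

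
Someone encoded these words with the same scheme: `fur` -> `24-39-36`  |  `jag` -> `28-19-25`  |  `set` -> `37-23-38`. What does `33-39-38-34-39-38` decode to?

f is letter #6 and maps to 24: an offset of 18. Each letter is replaced by its alphabet position (a=1..z=26) + 18.
Reversing it on 33-39-38-34-39-38: 33→(33−18)÷1=15=o, 39→(39−18)÷1=21=u, 38→(38−18)÷1=20=t, 34→(34−18)÷1=16=p, 39→(39−18)÷1=21=u, 38→(38−18)÷1=20=t.

output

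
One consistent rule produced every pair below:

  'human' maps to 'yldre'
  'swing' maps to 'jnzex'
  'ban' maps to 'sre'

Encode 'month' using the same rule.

Compare letters: h→y is +17, u→l is +17, m→d is +17 — a constant shift. Every letter moves 17 places later in the alphabet, wrapping around z→a.
On month: m+17=d, o+17=f, n+17=e, t+17=k, h+17=y.

dfeky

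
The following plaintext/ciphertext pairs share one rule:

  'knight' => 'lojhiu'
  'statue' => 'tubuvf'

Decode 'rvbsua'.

quartz

It's a constant shift of +1 (ROT1).
Reversing it on rvbsua: r−1=q, v−1=u, b−1=a, s−1=r, u−1=t, a−1=z.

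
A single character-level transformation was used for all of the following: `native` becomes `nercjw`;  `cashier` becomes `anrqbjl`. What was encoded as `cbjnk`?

beast

The output letters match the input read backwards, each shifted +9: native reversed is evitan. Two steps: reverse the string, then apply a Caesar shift of +9.
Undoing it on cbjnk: shift back: c−9=t, b−9=s, j−9=a, n−9=e, k−9=b → tsaeb; then reverse → beast.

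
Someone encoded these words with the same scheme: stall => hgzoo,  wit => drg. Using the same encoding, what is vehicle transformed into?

Each pair mirrors across the alphabet (s↔h, t↔g, a↔z): positions sum to 25. Each letter is replaced by its mirror in the alphabet: a↔z, b↔y, c↔x, and so on (the Atbash cipher).
On vehicle: v↔e, e↔v, h↔s, i↔r, c↔x, l↔o, e↔v.

evsrxov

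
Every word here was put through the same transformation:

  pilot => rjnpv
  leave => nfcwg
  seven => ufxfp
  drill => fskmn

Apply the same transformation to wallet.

ybnmgu

Shifts by position in pilot: pos 0: p→r (+2), pos 1: i→j (+1), pos 2: l→n (+2), pos 3: o→p (+1) — repeating every 2. A repeating key of period 2 is used — shifts +2, +1 over and over.
For wallet: w+2=y, a+1=b, l+2=n, l+1=m, e+2=g, t+1=u.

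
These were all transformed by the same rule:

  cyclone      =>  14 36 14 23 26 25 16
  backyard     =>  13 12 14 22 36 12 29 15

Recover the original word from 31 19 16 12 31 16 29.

c is letter #3 and maps to 14: an offset of 11. Letters become their 1-based position plus 11 (so a→12, b→13, …).
Reversing it on 31 19 16 12 31 16 29: 31→(31−11)÷1=20=t, 19→(19−11)÷1=8=h, 16→(16−11)÷1=5=e, 12→(12−11)÷1=1=a, 31→(31−11)÷1=20=t, 16→(16−11)÷1=5=e, 29→(29−11)÷1=18=r.

theater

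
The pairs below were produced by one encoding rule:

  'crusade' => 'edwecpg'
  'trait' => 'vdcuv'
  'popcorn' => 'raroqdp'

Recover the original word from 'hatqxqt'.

forever

Shifts by position in crusade: pos 0: c→e (+2), pos 1: r→d (+12), pos 2: u→w (+2), pos 3: s→e (+12) — repeating every 2. A repeating key of period 2 is used — shifts +2, +12 over and over.
Undoing it on hatqxqt: h−2=f, a−12=o, t−2=r, q−12=e, x−2=v, q−12=e, t−2=r.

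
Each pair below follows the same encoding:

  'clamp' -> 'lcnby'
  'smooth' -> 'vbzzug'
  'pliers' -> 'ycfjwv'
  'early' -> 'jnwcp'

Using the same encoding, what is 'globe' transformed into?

c(2)→l(11) and l(11)→c(2) fit y≡25x+13 (mod 26); the inverse of 25 mod 26 is 25. Treating letters as 0–25, the rule is x ↦ 25x + 13 (mod 26).
Applying it to globe: g(6)→25·6+13≡7=h; l(11)→25·11+13≡2=c; o(14)→25·14+13≡25=z; b(1)→25·1+13≡12=m; e(4)→25·4+13≡9=j (all mod 26).

hczmj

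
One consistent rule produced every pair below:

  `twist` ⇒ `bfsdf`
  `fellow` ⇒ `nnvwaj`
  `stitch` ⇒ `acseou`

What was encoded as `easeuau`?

writing

Each letter shifts forward by (position + 8), i.e. 8, 9, 10, … — the shift grows by one for each successive letter.
Undoing it on easeuau: e−8=w, a−9=r, s−10=i, e−11=t, u−12=i, a−13=n, u−14=g.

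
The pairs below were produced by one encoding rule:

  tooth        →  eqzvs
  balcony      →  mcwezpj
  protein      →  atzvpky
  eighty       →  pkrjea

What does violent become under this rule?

gkznppe

It's a Vigenère-style cipher with numeric key [11,2]: position i shifts by key[i mod 2].
For violent: v+11=g, i+2=k, o+11=z, l+2=n, e+11=p, n+2=p, t+11=e.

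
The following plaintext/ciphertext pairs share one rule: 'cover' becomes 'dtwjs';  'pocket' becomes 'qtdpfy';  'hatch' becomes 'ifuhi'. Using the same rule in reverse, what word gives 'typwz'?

Shifts by position in cover: pos 0: c→d (+1), pos 1: o→t (+5), pos 2: v→w (+1), pos 3: e→j (+5) — repeating every 2. The shifts repeat in a cycle of length 2: positions 0,1,… shift by +1, +5, then the pattern repeats.
Decoding typwz: t−1=s, y−5=t, p−1=o, w−5=r, z−1=y.

story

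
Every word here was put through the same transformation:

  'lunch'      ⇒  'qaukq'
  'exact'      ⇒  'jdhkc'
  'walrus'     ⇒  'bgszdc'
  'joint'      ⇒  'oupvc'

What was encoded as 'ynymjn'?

The shift increases by 1 at each position, starting from +5: 5, 6, 7, ….
Reversing it on ynymjn: y−5=t, n−6=h, y−7=r, m−8=e, j−9=a, n−10=d.

thread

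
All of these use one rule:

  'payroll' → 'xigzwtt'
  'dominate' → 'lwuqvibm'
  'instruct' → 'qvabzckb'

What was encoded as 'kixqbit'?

capital

Each letter is shifted forward by 8 in the alphabet (a Caesar shift of +8).
Decoding kixqbit: k−8=c, i−8=a, x−8=p, q−8=i, b−8=t, i−8=a, t−8=l.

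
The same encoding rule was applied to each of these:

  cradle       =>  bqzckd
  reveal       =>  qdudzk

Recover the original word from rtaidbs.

Compare letters: c→b is +25, r→q is +25, a→z is +25 — a constant shift. Each letter is shifted forward by 25 in the alphabet (a Caesar shift of +25).
Undoing it on rtaidbs: r−25=s, t−25=u, a−25=b, i−25=j, d−25=e, b−25=c, s−25=t.

subject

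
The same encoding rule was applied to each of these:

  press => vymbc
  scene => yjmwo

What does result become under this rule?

xladve

In press: p→v is +6, r→y is +7, e→m is +8, s→b is +9 — the shift increases by 1 each position. The shift increases by 1 at each position, starting from +6: 6, 7, 8, ….
On result: r+6=x, e+7=l, s+8=a, u+9=d, l+10=v, t+11=e.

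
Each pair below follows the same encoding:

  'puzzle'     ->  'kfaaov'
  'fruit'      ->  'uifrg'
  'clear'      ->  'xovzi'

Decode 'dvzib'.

weary

Each pair mirrors across the alphabet (p↔k, u↔f, z↔a): positions sum to 25. Letters are reflected about the middle of the alphabet (position → 25−position): Atbash.
Reversing it on dvzib: d↔w, v↔e, z↔a, i↔r, b↔y.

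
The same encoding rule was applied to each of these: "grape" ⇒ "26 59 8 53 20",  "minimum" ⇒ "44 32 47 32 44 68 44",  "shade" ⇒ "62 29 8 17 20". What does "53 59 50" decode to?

g(#7)→26 and r(#18)→59: differences scale by 3, so n = 3·pos + 5. With a=1..z=26, the number is 3·pos + 5.
Decoding 53 59 50: 53→(53−5)÷3=16=p, 59→(59−5)÷3=18=r, 50→(50−5)÷3=15=o.

pro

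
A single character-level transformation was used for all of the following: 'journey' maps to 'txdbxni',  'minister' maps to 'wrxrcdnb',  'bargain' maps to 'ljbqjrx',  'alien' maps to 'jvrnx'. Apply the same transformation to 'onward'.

xxgjbn

The rule splits by letter class: vowels +9, consonants +10.
For onward: o(vowel)+9=x, n(cons)+10=x, w(cons)+10=g, a(vowel)+9=j, r(cons)+10=b, d(cons)+10=n.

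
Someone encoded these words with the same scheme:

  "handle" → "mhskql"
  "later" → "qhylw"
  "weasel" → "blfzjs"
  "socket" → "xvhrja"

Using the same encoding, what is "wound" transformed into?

Shifts by position in handle: pos 0: h→m (+5), pos 1: a→h (+7), pos 2: n→s (+5), pos 3: d→k (+7) — repeating every 2. The shifts repeat in a cycle of length 2: positions 0,1,… shift by +5, +7, then the pattern repeats.
Applying it to wound: w+5=b, o+7=v, u+5=z, n+7=u, d+5=i.

bvzui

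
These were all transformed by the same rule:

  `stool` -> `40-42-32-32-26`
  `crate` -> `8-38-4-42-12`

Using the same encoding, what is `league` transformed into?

s(#19)→40 and t(#20)→42: differences scale by 2, so n = 2·pos + 2. With a=1..z=26, the number is 2·pos + 2.
For league: l=12→26, e=5→12, a=1→4, g=7→16, u=21→44, e=5→12.

26-12-4-16-44-12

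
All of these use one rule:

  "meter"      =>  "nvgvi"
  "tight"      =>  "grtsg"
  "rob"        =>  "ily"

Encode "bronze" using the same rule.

yilmav

Each pair mirrors across the alphabet (m↔n, e↔v, t↔g): positions sum to 25. Letters are reflected about the middle of the alphabet (position → 25−position): Atbash.
On bronze: b↔y, r↔i, o↔l, n↔m, z↔a, e↔v.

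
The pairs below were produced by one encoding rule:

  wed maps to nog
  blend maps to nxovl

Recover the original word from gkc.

saw

The output letters match the input read backwards, each shifted +10: wed reversed is dew. Read the word backwards and shift each letter +10.
Reversing it on gkc: shift back: g−10=w, k−10=a, c−10=s → was; then reverse → saw.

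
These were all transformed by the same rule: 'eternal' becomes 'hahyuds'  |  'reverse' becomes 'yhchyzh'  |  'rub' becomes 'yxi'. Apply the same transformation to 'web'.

dhi

The shift depends on letter class: consonant t→a is +7, but vowel e→h is +3. The rule splits by letter class: vowels +3, consonants +7.
On web: w(cons)+7=d, e(vowel)+3=h, b(cons)+7=i.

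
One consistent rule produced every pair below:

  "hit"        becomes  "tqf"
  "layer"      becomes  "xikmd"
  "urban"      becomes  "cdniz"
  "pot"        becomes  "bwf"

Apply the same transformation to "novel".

zwhmx

The shift depends on letter class: consonant h→t is +12, but vowel i→q is +8. The rule splits by letter class: vowels +8, consonants +12.
Applying it to novel: n(cons)+12=z, o(vowel)+8=w, v(cons)+12=h, e(vowel)+8=m, l(cons)+12=x.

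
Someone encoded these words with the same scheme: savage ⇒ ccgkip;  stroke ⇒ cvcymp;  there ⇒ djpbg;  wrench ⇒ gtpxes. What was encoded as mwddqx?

custom

A repeating key of period 3 is used — shifts +10, +2, +11 over and over.
Reversing it on mwddqx: m−10=c, w−2=u, d−11=s, d−10=t, q−2=o, x−11=m.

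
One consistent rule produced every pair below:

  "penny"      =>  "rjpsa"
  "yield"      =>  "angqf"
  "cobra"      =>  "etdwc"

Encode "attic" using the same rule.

Shifts by position in penny: pos 0: p→r (+2), pos 1: e→j (+5), pos 2: n→p (+2), pos 3: n→s (+5) — repeating every 2. The shifts repeat in a cycle of length 2: positions 0,1,… shift by +2, +5, then the pattern repeats.
On attic: a+2=c, t+5=y, t+2=v, i+5=n, c+2=e.

cyvne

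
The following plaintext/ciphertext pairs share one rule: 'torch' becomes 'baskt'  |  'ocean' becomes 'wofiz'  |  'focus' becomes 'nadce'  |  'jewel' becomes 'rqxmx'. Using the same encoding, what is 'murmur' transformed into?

Shifts by position in torch: pos 0: t→b (+8), pos 1: o→a (+12), pos 2: r→s (+1), pos 3: c→k (+8), pos 4: h→t (+12) — repeating every 3. It's a Vigenère-style cipher with numeric key [8,12,1]: position i shifts by key[i mod 3].
Applying it to murmur: m+8=u, u+12=g, r+1=s, m+8=u, u+12=g, r+1=s.

ugsugs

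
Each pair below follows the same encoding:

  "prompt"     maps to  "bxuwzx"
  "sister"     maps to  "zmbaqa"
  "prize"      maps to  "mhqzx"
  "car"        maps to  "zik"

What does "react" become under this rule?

The output letters match the input read backwards, each shifted +8: prompt reversed is tpmorp. Read the word backwards and shift each letter +8.
On react: reverse → tcaer; then shift: t+8=b, c+8=k, a+8=i, e+8=m, r+8=z.

bkimz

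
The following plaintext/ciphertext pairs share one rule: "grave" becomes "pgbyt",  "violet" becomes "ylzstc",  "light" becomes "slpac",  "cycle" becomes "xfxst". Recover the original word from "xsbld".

claim

Each letter's alphabet position (a=0..z=25) is mapped through 11·x+1 mod 26 — an affine cipher.
Undoing it on xsbld: x(23)→19·(23−1)≡2=c; s(18)→19·(18−1)≡11=l; b(1)→19·(1−1)≡0=a; l(11)→19·(11−1)≡8=i; d(3)→19·(3−1)≡12=m (all mod 26).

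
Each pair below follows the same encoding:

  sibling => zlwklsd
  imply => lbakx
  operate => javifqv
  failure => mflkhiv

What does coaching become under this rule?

s(18)→z(25) and i(8)→l(11) fit y≡17x+5 (mod 26); the inverse of 17 mod 26 is 23. Treating letters as 0–25, the rule is x ↦ 17x + 5 (mod 26).
Applying it to coaching: c(2)→17·2+5≡13=n; o(14)→17·14+5≡9=j; a(0)→17·0+5≡5=f; c(2)→17·2+5≡13=n; h(7)→17·7+5≡20=u; i(8)→17·8+5≡11=l; n(13)→17·13+5≡18=s; g(6)→17·6+5≡3=d (all mod 26).

njfnulsd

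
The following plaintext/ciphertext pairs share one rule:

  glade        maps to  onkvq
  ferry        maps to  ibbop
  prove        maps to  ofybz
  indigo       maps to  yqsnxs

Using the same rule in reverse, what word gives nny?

odd

The output letters match the input read backwards, each shifted +10: glade reversed is edalg. The word is reversed, then every letter is shifted forward by 10.
Undoing it on nny: shift back: n−10=d, n−10=d, y−10=o → ddo; then reverse → odd.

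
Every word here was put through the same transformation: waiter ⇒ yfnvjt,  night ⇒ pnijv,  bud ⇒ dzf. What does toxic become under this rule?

Vowels shift forward by 5 and consonants shift forward by 2.
For toxic: t(cons)+2=v, o(vowel)+5=t, x(cons)+2=z, i(vowel)+5=n, c(cons)+2=e.

vtzne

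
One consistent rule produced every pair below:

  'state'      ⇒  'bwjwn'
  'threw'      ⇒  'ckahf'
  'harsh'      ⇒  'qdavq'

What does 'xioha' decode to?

offer

Shifts by position in state: pos 0: s→b (+9), pos 1: t→w (+3), pos 2: a→j (+9), pos 3: t→w (+3) — repeating every 2. It's a Vigenère-style cipher with numeric key [9,3]: position i shifts by key[i mod 2].
Undoing it on xioha: x−9=o, i−3=f, o−9=f, h−3=e, a−9=r.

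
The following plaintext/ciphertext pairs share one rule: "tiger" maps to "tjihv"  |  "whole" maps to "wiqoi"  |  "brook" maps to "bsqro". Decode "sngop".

In tiger: t→t is +0, i→j is +1, g→i is +2, e→h is +3 — the shift increases by 1 each position. Letter i (0-indexed) is shifted by i+0, so successive shifts are 0, 1, 2, ….
Reversing it on sngop: s−0=s, n−1=m, g−2=e, o−3=l, p−4=l.

smell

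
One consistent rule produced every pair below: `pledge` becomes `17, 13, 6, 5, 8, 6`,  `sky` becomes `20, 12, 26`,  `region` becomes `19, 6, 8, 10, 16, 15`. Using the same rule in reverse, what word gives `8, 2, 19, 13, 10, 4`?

garlic

p is letter #16 and maps to 17: an offset of 1. The number is (letter's place in the alphabet, a=1) + 1.
Decoding 8, 2, 19, 13, 10, 4: 8→(8−1)÷1=7=g, 2→(2−1)÷1=1=a, 19→(19−1)÷1=18=r, 13→(13−1)÷1=12=l, 10→(10−1)÷1=9=i, 4→(4−1)÷1=3=c.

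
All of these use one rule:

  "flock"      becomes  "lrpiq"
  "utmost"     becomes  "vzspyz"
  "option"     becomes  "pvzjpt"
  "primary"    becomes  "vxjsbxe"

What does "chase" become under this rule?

The shift depends on letter class: consonant f→l is +6, but vowel o→p is +1. Two shifts are in play — +1 for a/e/i/o/u, +6 for every other letter.
On chase: c(cons)+6=i, h(cons)+6=n, a(vowel)+1=b, s(cons)+6=y, e(vowel)+1=f.

inbyf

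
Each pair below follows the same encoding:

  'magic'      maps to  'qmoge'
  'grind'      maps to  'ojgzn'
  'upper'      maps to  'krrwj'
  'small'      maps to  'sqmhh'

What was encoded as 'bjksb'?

trust

m(12)→q(16) and a(0)→m(12) fit y≡9x+12 (mod 26); the inverse of 9 mod 26 is 3. This is an affine cipher: with a=0,…,z=25, each position x becomes (9x+12) mod 26.
Undoing it on bjksb: b(1)→3·(1−12)≡19=t; j(9)→3·(9−12)≡17=r; k(10)→3·(10−12)≡20=u; s(18)→3·(18−12)≡18=s; b(1)→3·(1−12)≡19=t (all mod 26).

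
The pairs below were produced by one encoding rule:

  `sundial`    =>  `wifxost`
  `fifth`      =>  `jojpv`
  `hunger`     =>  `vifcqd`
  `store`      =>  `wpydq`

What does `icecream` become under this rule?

oeqedqsm

This is an affine cipher: with a=0,…,z=25, each position x becomes (19x+18) mod 26.
On icecream: i(8)→19·8+18≡14=o; c(2)→19·2+18≡4=e; e(4)→19·4+18≡16=q; c(2)→19·2+18≡4=e; r(17)→19·17+18≡3=d; e(4)→19·4+18≡16=q; a(0)→19·0+18≡18=s; m(12)→19·12+18≡12=m (all mod 26).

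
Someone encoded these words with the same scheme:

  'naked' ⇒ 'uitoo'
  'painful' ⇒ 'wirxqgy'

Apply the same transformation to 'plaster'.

wtjceqe

Letter i (0-indexed) is shifted by i+7, so successive shifts are 7, 8, 9, ….
For plaster: p+7=w, l+8=t, a+9=j, s+10=c, t+11=e, e+12=q, r+13=e.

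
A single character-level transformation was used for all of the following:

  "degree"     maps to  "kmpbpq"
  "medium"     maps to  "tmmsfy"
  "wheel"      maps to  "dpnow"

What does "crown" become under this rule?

In degree: d→k is +7, e→m is +8, g→p is +9, r→b is +10 — the shift increases by 1 each position. The shift increases by 1 at each position, starting from +7: 7, 8, 9, ….
Applying it to crown: c+7=j, r+8=z, o+9=x, w+10=g, n+11=y.

jzxgy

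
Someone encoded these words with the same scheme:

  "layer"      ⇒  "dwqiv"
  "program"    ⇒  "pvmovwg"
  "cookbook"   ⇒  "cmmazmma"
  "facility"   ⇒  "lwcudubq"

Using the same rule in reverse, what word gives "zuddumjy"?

billions

l(11)→d(3) and a(0)→w(22) fit y≡3x+22 (mod 26); the inverse of 3 mod 26 is 9. Treating letters as 0–25, the rule is x ↦ 3x + 22 (mod 26).
Decoding zuddumjy: z(25)→9·(25−22)≡1=b; u(20)→9·(20−22)≡8=i; d(3)→9·(3−22)≡11=l; d(3)→9·(3−22)≡11=l; u(20)→9·(20−22)≡8=i; m(12)→9·(12−22)≡14=o; j(9)→9·(9−22)≡13=n; y(24)→9·(24−22)≡18=s (all mod 26).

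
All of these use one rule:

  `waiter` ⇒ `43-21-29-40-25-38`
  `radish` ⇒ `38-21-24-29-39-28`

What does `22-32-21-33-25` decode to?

Each letter is replaced by its alphabet position (a=1..z=26) + 20.
Undoing it on 22-32-21-33-25: 22→(22−20)÷1=2=b, 32→(32−20)÷1=12=l, 21→(21−20)÷1=1=a, 33→(33−20)÷1=13=m, 25→(25−20)÷1=5=e.

blame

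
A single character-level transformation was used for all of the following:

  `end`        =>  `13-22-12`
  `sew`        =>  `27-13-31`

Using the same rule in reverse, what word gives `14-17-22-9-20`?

final

e is letter #5 and maps to 13: an offset of 8. Each letter is replaced by its alphabet position (a=1..z=26) + 8.
Undoing it on 14-17-22-9-20: 14→(14−8)÷1=6=f, 17→(17−8)÷1=9=i, 22→(22−8)÷1=14=n, 9→(9−8)÷1=1=a, 20→(20−8)÷1=12=l.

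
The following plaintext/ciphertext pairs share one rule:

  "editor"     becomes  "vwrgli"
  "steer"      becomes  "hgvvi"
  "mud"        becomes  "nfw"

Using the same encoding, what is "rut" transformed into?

ifg

Each pair mirrors across the alphabet (e↔v, d↔w, i↔r): positions sum to 25. Letters are reflected about the middle of the alphabet (position → 25−position): Atbash.
Applying it to rut: r↔i, u↔f, t↔g.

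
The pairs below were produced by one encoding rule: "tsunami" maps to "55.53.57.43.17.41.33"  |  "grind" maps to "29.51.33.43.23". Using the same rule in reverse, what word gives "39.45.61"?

low

t(#20)→55 and s(#19)→53: differences scale by 2, so n = 2·pos + 15. The formula is n = 2×(alphabet index, a=1) + 15.
Undoing it on 39.45.61: 39→(39−15)÷2=12=l, 45→(45−15)÷2=15=o, 61→(61−15)÷2=23=w.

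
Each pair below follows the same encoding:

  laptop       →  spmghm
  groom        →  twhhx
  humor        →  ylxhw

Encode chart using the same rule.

zypwg

l(11)→s(18) and a(0)→p(15) fit y≡5x+15 (mod 26); the inverse of 5 mod 26 is 21. This is an affine cipher: with a=0,…,z=25, each position x becomes (5x+15) mod 26.
Applying it to chart: c(2)→5·2+15≡25=z; h(7)→5·7+15≡24=y; a(0)→5·0+15≡15=p; r(17)→5·17+15≡22=w; t(19)→5·19+15≡6=g (all mod 26).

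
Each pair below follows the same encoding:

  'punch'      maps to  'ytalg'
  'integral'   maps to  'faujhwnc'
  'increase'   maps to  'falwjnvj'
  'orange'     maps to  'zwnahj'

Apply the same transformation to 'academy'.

nlnkjbp

p(15)→y(24) and u(20)→t(19) fit y≡25x+13 (mod 26); the inverse of 25 mod 26 is 25. Each letter's alphabet position (a=0..z=25) is mapped through 25·x+13 mod 26 — an affine cipher.
Applying it to academy: a(0)→25·0+13≡13=n; c(2)→25·2+13≡11=l; a(0)→25·0+13≡13=n; d(3)→25·3+13≡10=k; e(4)→25·4+13≡9=j; m(12)→25·12+13≡1=b; y(24)→25·24+13≡15=p (all mod 26).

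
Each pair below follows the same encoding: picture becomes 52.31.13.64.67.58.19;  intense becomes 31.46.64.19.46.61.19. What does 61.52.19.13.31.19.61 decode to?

p(#16)→52 and i(#9)→31: differences scale by 3, so n = 3·pos + 4. With a=1..z=26, the number is 3·pos + 4.
Undoing it on 61.52.19.13.31.19.61: 61→(61−4)÷3=19=s, 52→(52−4)÷3=16=p, 19→(19−4)÷3=5=e, 13→(13−4)÷3=3=c, 31→(31−4)÷3=9=i, 19→(19−4)÷3=5=e, 61→(61−4)÷3=19=s.

species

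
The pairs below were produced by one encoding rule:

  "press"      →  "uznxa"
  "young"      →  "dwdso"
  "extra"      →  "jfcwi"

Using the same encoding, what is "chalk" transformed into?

hpjqs

Shifts by position in press: pos 0: p→u (+5), pos 1: r→z (+8), pos 2: e→n (+9), pos 3: s→x (+5), pos 4: s→a (+8) — repeating every 3. The shifts repeat in a cycle of length 3: positions 0,1,… shift by +5, +8, +9, then the pattern repeats.
On chalk: c+5=h, h+8=p, a+9=j, l+5=q, k+8=s.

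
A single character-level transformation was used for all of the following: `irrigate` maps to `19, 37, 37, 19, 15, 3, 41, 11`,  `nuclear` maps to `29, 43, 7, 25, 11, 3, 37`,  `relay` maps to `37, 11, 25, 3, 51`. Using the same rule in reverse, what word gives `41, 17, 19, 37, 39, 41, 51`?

thirsty

i(#9)→19 and r(#18)→37: differences scale by 2, so n = 2·pos + 1. With a=1..z=26, the number is 2·pos + 1.
Undoing it on 41, 17, 19, 37, 39, 41, 51: 41→(41−1)÷2=20=t, 17→(17−1)÷2=8=h, 19→(19−1)÷2=9=i, 37→(37−1)÷2=18=r, 39→(39−1)÷2=19=s, 41→(41−1)÷2=20=t, 51→(51−1)÷2=25=y.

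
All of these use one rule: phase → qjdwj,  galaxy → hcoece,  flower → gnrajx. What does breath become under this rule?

ctheyn

Letter i (0-indexed) is shifted by i+1, so successive shifts are 1, 2, 3, ….
On breath: b+1=c, r+2=t, e+3=h, a+4=e, t+5=y, h+6=n.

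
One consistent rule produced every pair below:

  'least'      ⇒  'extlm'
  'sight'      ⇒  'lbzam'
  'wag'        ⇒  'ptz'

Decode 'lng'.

sun

Compare letters: l→e is +19, e→x is +19, a→t is +19 — a constant shift. It's a constant shift of +19 (ROT19).
Undoing it on lng: l−19=s, n−19=u, g−19=n.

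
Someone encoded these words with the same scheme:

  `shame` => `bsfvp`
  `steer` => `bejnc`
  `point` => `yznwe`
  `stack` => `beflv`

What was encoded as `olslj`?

fancy

The shifts repeat in a cycle of length 3: positions 0,1,… shift by +9, +11, +5, then the pattern repeats.
Decoding olslj: o−9=f, l−11=a, s−5=n, l−9=c, j−11=y.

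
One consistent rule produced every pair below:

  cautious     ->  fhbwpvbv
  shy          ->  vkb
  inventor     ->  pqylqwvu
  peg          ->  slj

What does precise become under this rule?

sulfpvl

The shift depends on letter class: consonant c→f is +3, but vowel a→h is +7. Two shifts are in play — +7 for a/e/i/o/u, +3 for every other letter.
On precise: p(cons)+3=s, r(cons)+3=u, e(vowel)+7=l, c(cons)+3=f, i(vowel)+7=p, s(cons)+3=v, e(vowel)+7=l.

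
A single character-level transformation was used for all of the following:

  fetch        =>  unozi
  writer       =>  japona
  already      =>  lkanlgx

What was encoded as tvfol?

quota

f(5)→u(20) and e(4)→n(13) fit y≡7x+11 (mod 26); the inverse of 7 mod 26 is 15. Treating letters as 0–25, the rule is x ↦ 7x + 11 (mod 26).
Undoing it on tvfol: t(19)→15·(19−11)≡16=q; v(21)→15·(21−11)≡20=u; f(5)→15·(5−11)≡14=o; o(14)→15·(14−11)≡19=t; l(11)→15·(11−11)≡0=a (all mod 26).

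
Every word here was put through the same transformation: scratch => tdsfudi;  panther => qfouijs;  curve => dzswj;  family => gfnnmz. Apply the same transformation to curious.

dzsntzt

Vowels shift forward by 5 and consonants shift forward by 1.
Applying it to curious: c(cons)+1=d, u(vowel)+5=z, r(cons)+1=s, i(vowel)+5=n, o(vowel)+5=t, u(vowel)+5=z, s(cons)+1=t.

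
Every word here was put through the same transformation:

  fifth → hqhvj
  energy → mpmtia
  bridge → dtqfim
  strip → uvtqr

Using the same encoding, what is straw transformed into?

uvtiy

The shift depends on letter class: consonant f→h is +2, but vowel i→q is +8. Two shifts are in play — +8 for a/e/i/o/u, +2 for every other letter.
Applying it to straw: s(cons)+2=u, t(cons)+2=v, r(cons)+2=t, a(vowel)+8=i, w(cons)+2=y.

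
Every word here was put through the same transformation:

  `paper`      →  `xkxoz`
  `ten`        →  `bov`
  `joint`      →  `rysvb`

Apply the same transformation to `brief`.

The shift depends on letter class: consonant p→x is +8, but vowel a→k is +10. Two shifts are in play — +10 for a/e/i/o/u, +8 for every other letter.
On brief: b(cons)+8=j, r(cons)+8=z, i(vowel)+10=s, e(vowel)+10=o, f(cons)+8=n.

jzson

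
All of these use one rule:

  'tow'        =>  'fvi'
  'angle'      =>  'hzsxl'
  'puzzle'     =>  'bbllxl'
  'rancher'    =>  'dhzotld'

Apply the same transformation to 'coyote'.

ovkvfl

The shift depends on letter class: consonant t→f is +12, but vowel o→v is +7. Vowels shift forward by 7 and consonants shift forward by 12.
For coyote: c(cons)+12=o, o(vowel)+7=v, y(cons)+12=k, o(vowel)+7=v, t(cons)+12=f, e(vowel)+7=l.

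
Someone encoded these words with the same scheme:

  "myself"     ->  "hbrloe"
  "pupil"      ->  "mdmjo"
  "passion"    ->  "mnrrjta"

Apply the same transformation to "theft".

m(12)→h(7) and y(24)→b(1) fit y≡19x+13 (mod 26); the inverse of 19 mod 26 is 11. Each letter's alphabet position (a=0..z=25) is mapped through 19·x+13 mod 26 — an affine cipher.
On theft: t(19)→19·19+13≡10=k; h(7)→19·7+13≡16=q; e(4)→19·4+13≡11=l; f(5)→19·5+13≡4=e; t(19)→19·19+13≡10=k (all mod 26).

kqlek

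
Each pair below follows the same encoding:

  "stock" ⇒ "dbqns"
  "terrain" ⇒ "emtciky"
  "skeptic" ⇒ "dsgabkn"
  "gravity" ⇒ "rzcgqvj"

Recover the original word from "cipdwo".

Shifts by position in stock: pos 0: s→d (+11), pos 1: t→b (+8), pos 2: o→q (+2), pos 3: c→n (+11), pos 4: k→s (+8) — repeating every 3. It's a Vigenère-style cipher with numeric key [11,8,2]: position i shifts by key[i mod 3].
Decoding cipdwo: c−11=r, i−8=a, p−2=n, d−11=s, w−8=o, o−2=m.

ransom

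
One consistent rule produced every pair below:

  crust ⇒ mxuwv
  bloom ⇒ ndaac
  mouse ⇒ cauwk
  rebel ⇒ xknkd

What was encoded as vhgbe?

think

Treating letters as 0–25, the rule is x ↦ 25x + 14 (mod 26).
Reversing it on vhgbe: v(21)→25·(21−14)≡19=t; h(7)→25·(7−14)≡7=h; g(6)→25·(6−14)≡8=i; b(1)→25·(1−14)≡13=n; e(4)→25·(4−14)≡10=k (all mod 26).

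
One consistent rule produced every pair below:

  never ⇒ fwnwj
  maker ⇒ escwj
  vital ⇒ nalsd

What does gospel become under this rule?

ygkhwd

Compare letters: n→f is +18, e→w is +18, v→n is +18 — a constant shift. Each letter is shifted forward by 18 in the alphabet (a Caesar shift of +18).
Applying it to gospel: g+18=y, o+18=g, s+18=k, p+18=h, e+18=w, l+18=d.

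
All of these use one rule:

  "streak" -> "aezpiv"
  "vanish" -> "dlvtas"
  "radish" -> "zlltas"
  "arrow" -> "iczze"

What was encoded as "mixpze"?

Shifts by position in streak: pos 0: s→a (+8), pos 1: t→e (+11), pos 2: r→z (+8), pos 3: e→p (+11) — repeating every 2. The shifts repeat in a cycle of length 2: positions 0,1,… shift by +8, +11, then the pattern repeats.
Undoing it on mixpze: m−8=e, i−11=x, x−8=p, p−11=e, z−8=r, e−11=t.

expert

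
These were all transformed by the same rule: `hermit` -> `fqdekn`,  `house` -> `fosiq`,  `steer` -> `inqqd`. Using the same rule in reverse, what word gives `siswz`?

h(7)→f(5) and e(4)→q(16) fit y≡5x+22 (mod 26); the inverse of 5 mod 26 is 21. Each letter's alphabet position (a=0..z=25) is mapped through 5·x+22 mod 26 — an affine cipher.
Undoing it on siswz: s(18)→21·(18−22)≡20=u; i(8)→21·(8−22)≡18=s; s(18)→21·(18−22)≡20=u; w(22)→21·(22−22)≡0=a; z(25)→21·(25−22)≡11=l (all mod 26).

usual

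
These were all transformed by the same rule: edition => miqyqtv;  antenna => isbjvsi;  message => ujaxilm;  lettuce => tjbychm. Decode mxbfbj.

The shifts repeat in a cycle of length 2: positions 0,1,… shift by +8, +5, then the pattern repeats.
Decoding mxbfbj: m−8=e, x−5=s, b−8=t, f−5=a, b−8=t, j−5=e.

estate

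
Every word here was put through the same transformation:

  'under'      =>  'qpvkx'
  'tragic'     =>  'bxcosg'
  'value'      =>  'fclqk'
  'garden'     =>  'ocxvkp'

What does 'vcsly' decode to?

daily

This is an affine cipher: with a=0,…,z=25, each position x becomes (15x+2) mod 26.
Decoding vcsly: v(21)→7·(21−2)≡3=d; c(2)→7·(2−2)≡0=a; s(18)→7·(18−2)≡8=i; l(11)→7·(11−2)≡11=l; y(24)→7·(24−2)≡24=y (all mod 26).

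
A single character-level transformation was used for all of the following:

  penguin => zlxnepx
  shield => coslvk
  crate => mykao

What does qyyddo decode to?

Shifts by position in penguin: pos 0: p→z (+10), pos 1: e→l (+7), pos 2: n→x (+10), pos 3: g→n (+7) — repeating every 2. A repeating key of period 2 is used — shifts +10, +7 over and over.
Undoing it on qyyddo: q−10=g, y−7=r, y−10=o, d−7=w, d−10=t, o−7=h.

growth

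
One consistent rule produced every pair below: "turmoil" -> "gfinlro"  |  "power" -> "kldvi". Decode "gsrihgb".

Each letter is replaced by its mirror in the alphabet: a↔z, b↔y, c↔x, and so on (the Atbash cipher).
Decoding gsrihgb: g↔t, s↔h, r↔i, i↔r, h↔s, g↔t, b↔y.

thirsty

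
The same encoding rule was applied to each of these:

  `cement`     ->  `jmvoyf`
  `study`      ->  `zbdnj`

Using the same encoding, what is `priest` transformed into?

wzrodf

In cement: c→j is +7, e→m is +8, m→v is +9, e→o is +10 — the shift increases by 1 each position. Each letter shifts forward by (position + 7), i.e. 7, 8, 9, … — the shift grows by one for each successive letter.
Applying it to priest: p+7=w, r+8=z, i+9=r, e+10=o, s+11=d, t+12=f.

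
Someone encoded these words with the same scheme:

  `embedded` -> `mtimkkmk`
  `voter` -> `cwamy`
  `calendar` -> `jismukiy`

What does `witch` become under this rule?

Two shifts are in play — +8 for a/e/i/o/u, +7 for every other letter.
On witch: w(cons)+7=d, i(vowel)+8=q, t(cons)+7=a, c(cons)+7=j, h(cons)+7=o.

dqajo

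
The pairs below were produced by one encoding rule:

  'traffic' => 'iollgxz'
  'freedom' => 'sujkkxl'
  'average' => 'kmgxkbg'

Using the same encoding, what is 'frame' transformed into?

ksgxl

The word is reversed, then every letter is shifted forward by 6.
For frame: reverse → emarf; then shift: e+6=k, m+6=s, a+6=g, r+6=x, f+6=l.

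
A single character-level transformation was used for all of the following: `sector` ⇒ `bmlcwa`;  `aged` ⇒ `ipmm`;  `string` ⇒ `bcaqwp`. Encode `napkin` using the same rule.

Two shifts are in play — +8 for a/e/i/o/u, +9 for every other letter.
For napkin: n(cons)+9=w, a(vowel)+8=i, p(cons)+9=y, k(cons)+9=t, i(vowel)+8=q, n(cons)+9=w.

wiytqw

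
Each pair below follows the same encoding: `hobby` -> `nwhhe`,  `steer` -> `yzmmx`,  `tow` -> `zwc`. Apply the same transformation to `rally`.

xirre

Two shifts are in play — +8 for a/e/i/o/u, +6 for every other letter.
On rally: r(cons)+6=x, a(vowel)+8=i, l(cons)+6=r, l(cons)+6=r, y(cons)+6=e.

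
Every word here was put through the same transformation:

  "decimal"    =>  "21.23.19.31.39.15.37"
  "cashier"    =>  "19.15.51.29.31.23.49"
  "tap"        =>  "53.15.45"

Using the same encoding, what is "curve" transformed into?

19.55.49.57.23

The formula is n = 2×(alphabet index, a=1) + 13.
On curve: c=3→19, u=21→55, r=18→49, v=22→57, e=5→23.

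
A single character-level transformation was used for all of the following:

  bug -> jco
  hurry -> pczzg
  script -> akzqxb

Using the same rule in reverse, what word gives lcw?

Compare letters: b→j is +8, u→c is +8, g→o is +8 — a constant shift. It's a constant shift of +8 (ROT8).
Undoing it on lcw: l−8=d, c−8=u, w−8=o.

duo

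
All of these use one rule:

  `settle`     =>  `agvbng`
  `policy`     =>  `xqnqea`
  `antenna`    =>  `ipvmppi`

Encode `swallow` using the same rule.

ayctnqe

Shifts by position in settle: pos 0: s→a (+8), pos 1: e→g (+2), pos 2: t→v (+2), pos 3: t→b (+8), pos 4: l→n (+2), pos 5: e→g (+2) — repeating every 3. It's a Vigenère-style cipher with numeric key [8,2,2]: position i shifts by key[i mod 3].
For swallow: s+8=a, w+2=y, a+2=c, l+8=t, l+2=n, o+2=q, w+8=e.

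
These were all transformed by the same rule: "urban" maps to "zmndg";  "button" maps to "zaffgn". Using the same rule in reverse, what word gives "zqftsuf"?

The output letters match the input read backwards, each shifted +12: urban reversed is nabru. Read the word backwards and shift each letter +12.
Decoding zqftsuf: shift back: z−12=n, q−12=e, f−12=t, t−12=h, s−12=g, u−12=i, f−12=t → nethgit; then reverse → tighten.

tighten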